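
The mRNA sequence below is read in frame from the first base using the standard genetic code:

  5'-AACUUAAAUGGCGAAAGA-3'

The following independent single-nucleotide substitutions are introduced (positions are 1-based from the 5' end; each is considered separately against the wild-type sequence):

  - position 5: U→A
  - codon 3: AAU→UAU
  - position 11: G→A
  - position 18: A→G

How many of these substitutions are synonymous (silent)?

1

Codon 2: UUA (Leu) → UAA (Stop) — nonsense.
Codon 3: AAU (Asn) → UAU (Tyr) — missense.
Codon 4: GGC (Gly) → GAC (Asp) — missense.
Codon 6: AGA (Arg) → AGG (Arg) — synonymous.
Synonymous: 1 of 4.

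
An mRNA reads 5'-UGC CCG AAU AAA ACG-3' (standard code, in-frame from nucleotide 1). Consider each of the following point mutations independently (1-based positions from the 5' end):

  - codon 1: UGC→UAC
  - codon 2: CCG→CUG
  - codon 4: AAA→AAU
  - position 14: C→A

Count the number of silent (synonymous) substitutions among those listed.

Codon 1: UGC (Cys) → UAC (Tyr) — missense.
Codon 2: CCG (Pro) → CUG (Leu) — missense.
Codon 4: AAA (Lys) → AAU (Asn) — missense.
Codon 5: ACG (Thr) → AAG (Lys) — missense.
Synonymous: 0 of 4.

0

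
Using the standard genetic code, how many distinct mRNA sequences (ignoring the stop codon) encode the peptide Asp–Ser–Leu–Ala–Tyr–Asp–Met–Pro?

Asp: 2 codons.
Ser: 6 codons.
Leu: 6 codons.
Ala: 4 codons.
Tyr: 2 codons.
Asp: 2 codons.
Met: 1 codon.
Pro: 4 codons.
2 × 6 × 6 × 4 × 2 × 2 × 1 × 4 = 4608.

4608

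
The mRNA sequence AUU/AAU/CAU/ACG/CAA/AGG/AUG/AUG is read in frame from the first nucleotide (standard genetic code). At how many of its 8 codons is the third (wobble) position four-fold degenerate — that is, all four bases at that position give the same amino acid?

Codon 1 AUU (Ile): third position 3-fold.
Codon 2 AAU (Asn): third position 2-fold.
Codon 3 CAU (His): third position 2-fold.
Codon 4 ACG (Thr): third position 4-fold.
Codon 5 CAA (Gln): third position 2-fold.
Codon 6 AGG (Arg): third position 2-fold.
Codon 7 AUG (Met): third position 1-fold.
Codon 8 AUG (Met): third position 1-fold.
Four-fold degenerate third positions: 1.

1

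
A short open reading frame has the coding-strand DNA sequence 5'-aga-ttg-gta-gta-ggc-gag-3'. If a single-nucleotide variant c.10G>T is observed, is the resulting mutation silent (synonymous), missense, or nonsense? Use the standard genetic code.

Position 10 falls in codon 4: GTA → Val.
After the substitution the codon is TTA → Leu.
Val ≠ Leu, so this is a missense mutation.

missense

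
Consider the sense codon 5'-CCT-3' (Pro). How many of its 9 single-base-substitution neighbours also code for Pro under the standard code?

Position 1: none → 0 synonymous.
Position 2: none → 0 synonymous.
Position 3: CCC, CCA, CCG → 3 synonymous.
Total: 0 + 0 + 3 = 3.

3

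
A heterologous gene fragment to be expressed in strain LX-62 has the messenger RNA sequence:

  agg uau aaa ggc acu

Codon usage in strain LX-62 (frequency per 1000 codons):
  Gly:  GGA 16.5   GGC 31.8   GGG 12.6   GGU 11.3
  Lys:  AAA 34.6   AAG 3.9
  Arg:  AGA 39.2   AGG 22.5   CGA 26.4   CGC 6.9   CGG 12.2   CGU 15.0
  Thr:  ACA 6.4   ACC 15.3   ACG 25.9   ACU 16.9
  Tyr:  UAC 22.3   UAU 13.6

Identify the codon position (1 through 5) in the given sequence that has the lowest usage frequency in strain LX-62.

Codon 1 AGG (Arg): 22.5 per 1000.
Codon 2 UAU (Tyr): 13.6 per 1000.
Codon 3 AAA (Lys): 34.6 per 1000.
Codon 4 GGC (Gly): 31.8 per 1000.
Codon 5 ACU (Thr): 16.9 per 1000.
Lowest frequency is 13.6 at codon 2.

2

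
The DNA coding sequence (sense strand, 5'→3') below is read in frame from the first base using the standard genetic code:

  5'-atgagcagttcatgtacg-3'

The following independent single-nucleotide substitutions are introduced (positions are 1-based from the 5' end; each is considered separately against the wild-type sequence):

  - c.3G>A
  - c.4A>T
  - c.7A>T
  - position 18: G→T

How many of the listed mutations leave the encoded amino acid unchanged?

Codon 1: ATG (Met) → ATA (Ile) — missense.
Codon 2: AGC (Ser) → TGC (Cys) — missense.
Codon 3: AGT (Ser) → TGT (Cys) — missense.
Codon 6: ACG (Thr) → ACT (Thr) — synonymous.
Synonymous: 1 of 4.

1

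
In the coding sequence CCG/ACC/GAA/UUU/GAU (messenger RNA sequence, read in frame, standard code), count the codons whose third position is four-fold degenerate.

Codon 1 CCG (Pro): third position 4-fold.
Codon 2 ACC (Thr): third position 4-fold.
Codon 3 GAA (Glu): third position 2-fold.
Codon 4 UUU (Phe): third position 2-fold.
Codon 5 GAU (Asp): third position 2-fold.
Four-fold degenerate third positions: 2.

2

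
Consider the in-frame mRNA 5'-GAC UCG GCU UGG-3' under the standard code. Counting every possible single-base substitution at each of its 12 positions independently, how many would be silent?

7

Codon 1 (GAC, Asp): 1 synonymous substitution.
Codon 2 (UCG, Ser): 3 synonymous substitutions.
Codon 3 (GCU, Ala): 3 synonymous substitutions.
Codon 4 (UGG, Trp): 0 synonymous substitutions.
Total: 1 + 3 + 3 + 0 = 7.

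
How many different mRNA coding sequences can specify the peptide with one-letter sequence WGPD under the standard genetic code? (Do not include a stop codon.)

32

Trp: 1 codon.
Gly: 4 codons.
Pro: 4 codons.
Asp: 2 codons.
1 × 4 × 4 × 2 = 32.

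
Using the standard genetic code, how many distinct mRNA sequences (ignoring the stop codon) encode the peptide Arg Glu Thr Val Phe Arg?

Arg: 6 codons.
Glu: 2 codons.
Thr: 4 codons.
Val: 4 codons.
Phe: 2 codons.
Arg: 6 codons.
6 × 2 × 4 × 4 × 2 × 6 = 2304.

2304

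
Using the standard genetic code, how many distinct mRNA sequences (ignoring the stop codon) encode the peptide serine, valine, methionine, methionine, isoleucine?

72

Ser: 6 codons.
Val: 4 codons.
Met: 1 codon.
Met: 1 codon.
Ile: 3 codons.
6 × 4 × 1 × 1 × 3 = 72.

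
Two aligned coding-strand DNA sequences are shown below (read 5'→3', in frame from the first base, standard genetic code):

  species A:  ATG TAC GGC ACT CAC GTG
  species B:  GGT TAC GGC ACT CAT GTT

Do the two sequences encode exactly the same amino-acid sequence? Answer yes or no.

no

Codon 1: ATG Met / GGT Gly — nonsynonymous.
Codon 2: TAC Tyr / TAC Tyr — identical.
Codon 3: GGC Gly / GGC Gly — identical.
Codon 4: ACT Thr / ACT Thr — identical.
Codon 5: CAC His / CAT His — synonymous.
Codon 6: GTG Val / GTT Val — synonymous.
Nonsynonymous differences: 1 → different protein.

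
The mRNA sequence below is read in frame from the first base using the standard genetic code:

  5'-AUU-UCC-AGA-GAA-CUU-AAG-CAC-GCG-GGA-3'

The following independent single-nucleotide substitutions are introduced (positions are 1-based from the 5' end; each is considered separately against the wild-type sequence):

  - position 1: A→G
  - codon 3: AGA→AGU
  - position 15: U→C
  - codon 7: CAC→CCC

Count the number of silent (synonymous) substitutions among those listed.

Codon 1: AUU (Ile) → GUU (Val) — missense.
Codon 3: AGA (Arg) → AGU (Ser) — missense.
Codon 5: CUU (Leu) → CUC (Leu) — synonymous.
Codon 7: CAC (His) → CCC (Pro) — missense.
Synonymous: 1 of 4.

1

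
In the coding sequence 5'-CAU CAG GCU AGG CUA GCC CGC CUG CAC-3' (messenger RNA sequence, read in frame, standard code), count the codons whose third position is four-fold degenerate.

5

Codon 1 CAU (His): third position 2-fold.
Codon 2 CAG (Gln): third position 2-fold.
Codon 3 GCU (Ala): third position 4-fold.
Codon 4 AGG (Arg): third position 2-fold.
Codon 5 CUA (Leu): third position 4-fold.
Codon 6 GCC (Ala): third position 4-fold.
Codon 7 CGC (Arg): third position 4-fold.
Codon 8 CUG (Leu): third position 4-fold.
Codon 9 CAC (His): third position 2-fold.
Four-fold degenerate third positions: 5.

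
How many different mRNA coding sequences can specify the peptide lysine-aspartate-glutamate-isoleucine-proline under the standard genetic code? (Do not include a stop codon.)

96

Lys: 2 codons.
Asp: 2 codons.
Glu: 2 codons.
Ile: 3 codons.
Pro: 4 codons.
2 × 2 × 2 × 3 × 4 = 96.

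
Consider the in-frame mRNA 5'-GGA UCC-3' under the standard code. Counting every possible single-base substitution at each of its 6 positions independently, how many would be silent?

Codon 1 (GGA, Gly): 3 synonymous substitutions.
Codon 2 (UCC, Ser): 3 synonymous substitutions.
Total: 3 + 3 = 6.

6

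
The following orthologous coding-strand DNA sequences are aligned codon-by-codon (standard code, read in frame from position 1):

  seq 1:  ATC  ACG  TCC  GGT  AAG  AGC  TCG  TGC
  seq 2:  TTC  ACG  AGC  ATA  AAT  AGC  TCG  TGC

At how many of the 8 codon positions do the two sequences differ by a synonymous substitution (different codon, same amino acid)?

1

Codon 1: ATC Ile / TTC Phe — nonsynonymous.
Codon 2: ACG Thr / ACG Thr — identical.
Codon 3: TCC Ser / AGC Ser — synonymous.
Codon 4: GGT Gly / ATA Ile — nonsynonymous.
Codon 5: AAG Lys / AAT Asn — nonsynonymous.
Codon 6: AGC Ser / AGC Ser — identical.
Codon 7: TCG Ser / TCG Ser — identical.
Codon 8: TGC Cys / TGC Cys — identical.
Synonymous differences: 1.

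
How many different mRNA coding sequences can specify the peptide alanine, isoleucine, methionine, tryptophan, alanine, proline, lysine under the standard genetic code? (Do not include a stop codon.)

384

Ala: 4 codons.
Ile: 3 codons.
Met: 1 codon.
Trp: 1 codon.
Ala: 4 codons.
Pro: 4 codons.
Lys: 2 codons.
4 × 3 × 1 × 1 × 4 × 4 × 2 = 384.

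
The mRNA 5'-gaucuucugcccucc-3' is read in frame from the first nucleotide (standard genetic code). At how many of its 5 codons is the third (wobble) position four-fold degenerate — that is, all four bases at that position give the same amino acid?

Codon 1 GAU (Asp): third position 2-fold.
Codon 2 CUU (Leu): third position 4-fold.
Codon 3 CUG (Leu): third position 4-fold.
Codon 4 CCC (Pro): third position 4-fold.
Codon 5 UCC (Ser): third position 4-fold.
Four-fold degenerate third positions: 4.

4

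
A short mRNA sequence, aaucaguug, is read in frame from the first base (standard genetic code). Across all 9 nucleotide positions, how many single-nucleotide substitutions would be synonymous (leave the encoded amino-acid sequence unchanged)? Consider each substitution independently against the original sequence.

4

Codon 1 (AAU, Asn): 1 synonymous substitution.
Codon 2 (CAG, Gln): 1 synonymous substitution.
Codon 3 (UUG, Leu): 2 synonymous substitutions.
Total: 1 + 1 + 2 = 4.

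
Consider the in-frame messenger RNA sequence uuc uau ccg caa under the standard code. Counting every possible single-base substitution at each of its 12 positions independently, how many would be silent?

6

Codon 1 (UUC, Phe): 1 synonymous substitution.
Codon 2 (UAU, Tyr): 1 synonymous substitution.
Codon 3 (CCG, Pro): 3 synonymous substitutions.
Codon 4 (CAA, Gln): 1 synonymous substitution.
Total: 1 + 1 + 3 + 1 = 6.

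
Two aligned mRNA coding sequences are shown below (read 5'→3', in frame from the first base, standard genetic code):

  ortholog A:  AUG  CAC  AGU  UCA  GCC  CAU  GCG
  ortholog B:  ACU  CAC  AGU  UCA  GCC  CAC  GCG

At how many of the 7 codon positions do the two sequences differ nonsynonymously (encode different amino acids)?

1

Codon 1: AUG Met / ACU Thr — nonsynonymous.
Codon 2: CAC His / CAC His — identical.
Codon 3: AGU Ser / AGU Ser — identical.
Codon 4: UCA Ser / UCA Ser — identical.
Codon 5: GCC Ala / GCC Ala — identical.
Codon 6: CAU His / CAC His — synonymous.
Codon 7: GCG Ala / GCG Ala — identical.
Nonsynonymous differences: 1.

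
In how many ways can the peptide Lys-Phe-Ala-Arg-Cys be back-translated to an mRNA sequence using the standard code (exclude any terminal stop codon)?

192

Lys: 2 codons.
Phe: 2 codons.
Ala: 4 codons.
Arg: 6 codons.
Cys: 2 codons.
2 × 2 × 4 × 6 × 2 = 192.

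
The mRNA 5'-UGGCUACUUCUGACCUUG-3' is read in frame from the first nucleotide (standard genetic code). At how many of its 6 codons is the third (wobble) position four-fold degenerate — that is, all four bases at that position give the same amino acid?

4

Codon 1 UGG (Trp): third position 1-fold.
Codon 2 CUA (Leu): third position 4-fold.
Codon 3 CUU (Leu): third position 4-fold.
Codon 4 CUG (Leu): third position 4-fold.
Codon 5 ACC (Thr): third position 4-fold.
Codon 6 UUG (Leu): third position 2-fold.
Four-fold degenerate third positions: 4.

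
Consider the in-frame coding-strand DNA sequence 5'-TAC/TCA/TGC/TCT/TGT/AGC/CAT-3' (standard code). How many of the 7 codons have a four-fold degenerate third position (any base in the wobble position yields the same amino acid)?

Codon 1 TAC (Tyr): third position 2-fold.
Codon 2 TCA (Ser): third position 4-fold.
Codon 3 TGC (Cys): third position 2-fold.
Codon 4 TCT (Ser): third position 4-fold.
Codon 5 TGT (Cys): third position 2-fold.
Codon 6 AGC (Ser): third position 2-fold.
Codon 7 CAT (His): third position 2-fold.
Four-fold degenerate third positions: 2.

2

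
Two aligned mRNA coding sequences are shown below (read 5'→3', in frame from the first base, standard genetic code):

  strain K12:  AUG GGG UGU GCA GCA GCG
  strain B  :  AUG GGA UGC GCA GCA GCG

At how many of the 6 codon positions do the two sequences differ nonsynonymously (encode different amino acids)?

0

Codon 1: AUG Met / AUG Met — identical.
Codon 2: GGG Gly / GGA Gly — synonymous.
Codon 3: UGU Cys / UGC Cys — synonymous.
Codon 4: GCA Ala / GCA Ala — identical.
Codon 5: GCA Ala / GCA Ala — identical.
Codon 6: GCG Ala / GCG Ala — identical.
Nonsynonymous differences: 0.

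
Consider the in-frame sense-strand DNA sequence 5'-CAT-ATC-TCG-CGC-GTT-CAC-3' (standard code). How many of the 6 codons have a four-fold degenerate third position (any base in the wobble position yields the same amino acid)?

Codon 1 CAT (His): third position 2-fold.
Codon 2 ATC (Ile): third position 3-fold.
Codon 3 TCG (Ser): third position 4-fold.
Codon 4 CGC (Arg): third position 4-fold.
Codon 5 GTT (Val): third position 4-fold.
Codon 6 CAC (His): third position 2-fold.
Four-fold degenerate third positions: 3.

3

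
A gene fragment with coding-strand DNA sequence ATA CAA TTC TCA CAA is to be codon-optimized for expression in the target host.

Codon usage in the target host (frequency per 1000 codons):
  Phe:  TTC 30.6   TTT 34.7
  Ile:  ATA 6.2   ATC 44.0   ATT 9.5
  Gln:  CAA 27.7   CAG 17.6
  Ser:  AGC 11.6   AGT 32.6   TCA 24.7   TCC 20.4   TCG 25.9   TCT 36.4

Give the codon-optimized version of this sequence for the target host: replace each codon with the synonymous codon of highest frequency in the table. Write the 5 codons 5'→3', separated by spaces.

ATC CAA TTT TCT CAA

Codon 1 (Ile): best is ATC at 44.0.
Codon 2 (Gln): best is CAA at 27.7.
Codon 3 (Phe): best is TTT at 34.7.
Codon 4 (Ser): best is TCT at 36.4.
Codon 5 (Gln): best is CAA at 27.7.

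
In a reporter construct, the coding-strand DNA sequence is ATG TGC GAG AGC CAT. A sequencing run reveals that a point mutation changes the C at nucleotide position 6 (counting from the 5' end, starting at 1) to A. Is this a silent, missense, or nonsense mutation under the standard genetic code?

Position 6 falls in codon 2: TGC → Cys.
After the substitution the codon is TGA → Stop.
The new codon is a stop codon, so this is a nonsense mutation.

nonsense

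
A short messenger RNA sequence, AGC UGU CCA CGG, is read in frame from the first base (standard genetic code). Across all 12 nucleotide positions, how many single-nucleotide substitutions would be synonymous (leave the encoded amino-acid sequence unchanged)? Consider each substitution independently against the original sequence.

9

Codon 1 (AGC, Ser): 1 synonymous substitution.
Codon 2 (UGU, Cys): 1 synonymous substitution.
Codon 3 (CCA, Pro): 3 synonymous substitutions.
Codon 4 (CGG, Arg): 4 synonymous substitutions.
Total: 1 + 1 + 3 + 4 = 9.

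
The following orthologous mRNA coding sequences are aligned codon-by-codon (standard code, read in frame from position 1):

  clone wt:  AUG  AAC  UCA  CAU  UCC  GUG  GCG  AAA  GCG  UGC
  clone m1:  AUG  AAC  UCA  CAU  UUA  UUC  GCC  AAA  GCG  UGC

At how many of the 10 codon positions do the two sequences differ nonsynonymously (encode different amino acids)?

2

Codon 1: AUG Met / AUG Met — identical.
Codon 2: AAC Asn / AAC Asn — identical.
Codon 3: UCA Ser / UCA Ser — identical.
Codon 4: CAU His / CAU His — identical.
Codon 5: UCC Ser / UUA Leu — nonsynonymous.
Codon 6: GUG Val / UUC Phe — nonsynonymous.
Codon 7: GCG Ala / GCC Ala — synonymous.
Codon 8: AAA Lys / AAA Lys — identical.
Codon 9: GCG Ala / GCG Ala — identical.
Codon 10: UGC Cys / UGC Cys — identical.
Nonsynonymous differences: 2.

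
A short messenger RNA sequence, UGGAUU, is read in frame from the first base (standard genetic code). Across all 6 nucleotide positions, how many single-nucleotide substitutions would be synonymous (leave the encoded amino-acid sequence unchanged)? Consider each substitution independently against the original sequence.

2

Codon 1 (UGG, Trp): 0 synonymous substitutions.
Codon 2 (AUU, Ile): 2 synonymous substitutions.
Total: 0 + 2 = 2.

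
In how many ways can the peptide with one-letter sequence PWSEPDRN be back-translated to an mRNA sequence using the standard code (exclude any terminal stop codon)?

Pro: 4 codons.
Trp: 1 codon.
Ser: 6 codons.
Glu: 2 codons.
Pro: 4 codons.
Asp: 2 codons.
Arg: 6 codons.
Asn: 2 codons.
4 × 1 × 6 × 2 × 4 × 2 × 6 × 2 = 4608.

4608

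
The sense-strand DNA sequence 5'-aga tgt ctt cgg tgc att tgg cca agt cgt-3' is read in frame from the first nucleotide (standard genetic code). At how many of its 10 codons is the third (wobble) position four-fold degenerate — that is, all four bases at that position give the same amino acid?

Codon 1 AGA (Arg): third position 2-fold.
Codon 2 TGT (Cys): third position 2-fold.
Codon 3 CTT (Leu): third position 4-fold.
Codon 4 CGG (Arg): third position 4-fold.
Codon 5 TGC (Cys): third position 2-fold.
Codon 6 ATT (Ile): third position 3-fold.
Codon 7 TGG (Trp): third position 1-fold.
Codon 8 CCA (Pro): third position 4-fold.
Codon 9 AGT (Ser): third position 2-fold.
Codon 10 CGT (Arg): third position 4-fold.
Four-fold degenerate third positions: 4.

4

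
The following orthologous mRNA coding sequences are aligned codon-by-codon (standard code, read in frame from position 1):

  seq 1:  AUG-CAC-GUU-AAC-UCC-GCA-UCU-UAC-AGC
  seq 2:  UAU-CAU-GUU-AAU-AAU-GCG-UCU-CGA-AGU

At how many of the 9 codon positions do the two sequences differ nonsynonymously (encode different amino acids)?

3

Codon 1: AUG Met / UAU Tyr — nonsynonymous.
Codon 2: CAC His / CAU His — synonymous.
Codon 3: GUU Val / GUU Val — identical.
Codon 4: AAC Asn / AAU Asn — synonymous.
Codon 5: UCC Ser / AAU Asn — nonsynonymous.
Codon 6: GCA Ala / GCG Ala — synonymous.
Codon 7: UCU Ser / UCU Ser — identical.
Codon 8: UAC Tyr / CGA Arg — nonsynonymous.
Codon 9: AGC Ser / AGU Ser — synonymous.
Nonsynonymous differences: 3.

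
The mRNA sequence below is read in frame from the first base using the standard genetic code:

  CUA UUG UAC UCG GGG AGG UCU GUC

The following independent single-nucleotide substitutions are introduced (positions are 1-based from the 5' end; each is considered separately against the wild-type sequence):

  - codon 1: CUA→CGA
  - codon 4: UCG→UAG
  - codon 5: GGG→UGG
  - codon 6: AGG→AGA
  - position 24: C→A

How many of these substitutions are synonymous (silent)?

2

Codon 1: CUA (Leu) → CGA (Arg) — missense.
Codon 4: UCG (Ser) → UAG (Stop) — nonsense.
Codon 5: GGG (Gly) → UGG (Trp) — missense.
Codon 6: AGG (Arg) → AGA (Arg) — synonymous.
Codon 8: GUC (Val) → GUA (Val) — synonymous.
Synonymous: 2 of 5.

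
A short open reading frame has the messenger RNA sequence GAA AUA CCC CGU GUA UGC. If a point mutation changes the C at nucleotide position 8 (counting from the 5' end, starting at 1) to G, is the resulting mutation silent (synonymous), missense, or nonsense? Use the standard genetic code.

missense

Position 8 falls in codon 3: CCC → Pro.
After the substitution the codon is CGC → Arg.
Pro ≠ Arg, so this is a missense mutation.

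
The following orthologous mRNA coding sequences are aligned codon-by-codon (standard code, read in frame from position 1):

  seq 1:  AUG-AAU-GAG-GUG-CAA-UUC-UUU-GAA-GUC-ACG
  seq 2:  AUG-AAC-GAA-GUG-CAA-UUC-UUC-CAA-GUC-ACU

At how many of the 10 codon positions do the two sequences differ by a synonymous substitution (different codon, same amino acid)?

4

Codon 1: AUG Met / AUG Met — identical.
Codon 2: AAU Asn / AAC Asn — synonymous.
Codon 3: GAG Glu / GAA Glu — synonymous.
Codon 4: GUG Val / GUG Val — identical.
Codon 5: CAA Gln / CAA Gln — identical.
Codon 6: UUC Phe / UUC Phe — identical.
Codon 7: UUU Phe / UUC Phe — synonymous.
Codon 8: GAA Glu / CAA Gln — nonsynonymous.
Codon 9: GUC Val / GUC Val — identical.
Codon 10: ACG Thr / ACU Thr — synonymous.
Synonymous differences: 4.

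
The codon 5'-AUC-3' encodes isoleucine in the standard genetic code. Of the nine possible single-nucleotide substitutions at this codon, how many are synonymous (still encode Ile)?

Position 1: none → 0 synonymous.
Position 2: none → 0 synonymous.
Position 3: AUU, AUA → 2 synonymous.
Total: 0 + 0 + 2 = 2.

2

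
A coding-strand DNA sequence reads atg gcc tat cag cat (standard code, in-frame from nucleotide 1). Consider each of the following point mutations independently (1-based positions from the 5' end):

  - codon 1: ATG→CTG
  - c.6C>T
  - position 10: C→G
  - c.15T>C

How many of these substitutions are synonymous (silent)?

2

Codon 1: ATG (Met) → CTG (Leu) — missense.
Codon 2: GCC (Ala) → GCT (Ala) — synonymous.
Codon 4: CAG (Gln) → GAG (Glu) — missense.
Codon 5: CAT (His) → CAC (His) — synonymous.
Synonymous: 2 of 4.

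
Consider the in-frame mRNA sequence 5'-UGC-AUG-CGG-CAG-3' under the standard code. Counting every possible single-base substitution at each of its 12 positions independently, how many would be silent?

6

Codon 1 (UGC, Cys): 1 synonymous substitution.
Codon 2 (AUG, Met): 0 synonymous substitutions.
Codon 3 (CGG, Arg): 4 synonymous substitutions.
Codon 4 (CAG, Gln): 1 synonymous substitution.
Total: 1 + 0 + 4 + 1 = 6.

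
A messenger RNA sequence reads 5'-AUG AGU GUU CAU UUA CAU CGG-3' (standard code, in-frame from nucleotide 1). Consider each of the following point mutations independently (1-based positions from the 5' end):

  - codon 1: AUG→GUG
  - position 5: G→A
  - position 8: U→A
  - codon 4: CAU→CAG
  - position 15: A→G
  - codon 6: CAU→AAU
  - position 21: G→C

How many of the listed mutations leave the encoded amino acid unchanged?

Codon 1: AUG (Met) → GUG (Val) — missense.
Codon 2: AGU (Ser) → AAU (Asn) — missense.
Codon 3: GUU (Val) → GAU (Asp) — missense.
Codon 4: CAU (His) → CAG (Gln) — missense.
Codon 5: UUA (Leu) → UUG (Leu) — synonymous.
Codon 6: CAU (His) → AAU (Asn) — missense.
Codon 7: CGG (Arg) → CGC (Arg) — synonymous.
Synonymous: 2 of 7.

2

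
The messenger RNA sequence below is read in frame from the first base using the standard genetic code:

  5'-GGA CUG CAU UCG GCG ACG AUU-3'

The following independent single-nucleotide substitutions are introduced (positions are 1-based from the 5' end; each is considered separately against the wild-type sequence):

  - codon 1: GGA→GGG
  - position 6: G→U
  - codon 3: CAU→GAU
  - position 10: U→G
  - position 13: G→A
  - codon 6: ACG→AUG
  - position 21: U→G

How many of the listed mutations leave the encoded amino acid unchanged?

2

Codon 1: GGA (Gly) → GGG (Gly) — synonymous.
Codon 2: CUG (Leu) → CUU (Leu) — synonymous.
Codon 3: CAU (His) → GAU (Asp) — missense.
Codon 4: UCG (Ser) → GCG (Ala) — missense.
Codon 5: GCG (Ala) → ACG (Thr) — missense.
Codon 6: ACG (Thr) → AUG (Met) — missense.
Codon 7: AUU (Ile) → AUG (Met) — missense.
Synonymous: 2 of 7.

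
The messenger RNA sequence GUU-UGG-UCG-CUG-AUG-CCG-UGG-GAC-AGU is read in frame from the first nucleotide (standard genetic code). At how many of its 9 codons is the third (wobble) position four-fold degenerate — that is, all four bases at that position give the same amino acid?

4

Codon 1 GUU (Val): third position 4-fold.
Codon 2 UGG (Trp): third position 1-fold.
Codon 3 UCG (Ser): third position 4-fold.
Codon 4 CUG (Leu): third position 4-fold.
Codon 5 AUG (Met): third position 1-fold.
Codon 6 CCG (Pro): third position 4-fold.
Codon 7 UGG (Trp): third position 1-fold.
Codon 8 GAC (Asp): third position 2-fold.
Codon 9 AGU (Ser): third position 2-fold.
Four-fold degenerate third positions: 4.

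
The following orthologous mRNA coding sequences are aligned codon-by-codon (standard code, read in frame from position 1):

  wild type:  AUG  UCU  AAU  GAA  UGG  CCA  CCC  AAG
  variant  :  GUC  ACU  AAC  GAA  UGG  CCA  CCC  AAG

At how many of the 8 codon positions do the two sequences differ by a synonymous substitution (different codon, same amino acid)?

1

Codon 1: AUG Met / GUC Val — nonsynonymous.
Codon 2: UCU Ser / ACU Thr — nonsynonymous.
Codon 3: AAU Asn / AAC Asn — synonymous.
Codon 4: GAA Glu / GAA Glu — identical.
Codon 5: UGG Trp / UGG Trp — identical.
Codon 6: CCA Pro / CCA Pro — identical.
Codon 7: CCC Pro / CCC Pro — identical.
Codon 8: AAG Lys / AAG Lys — identical.
Synonymous differences: 1.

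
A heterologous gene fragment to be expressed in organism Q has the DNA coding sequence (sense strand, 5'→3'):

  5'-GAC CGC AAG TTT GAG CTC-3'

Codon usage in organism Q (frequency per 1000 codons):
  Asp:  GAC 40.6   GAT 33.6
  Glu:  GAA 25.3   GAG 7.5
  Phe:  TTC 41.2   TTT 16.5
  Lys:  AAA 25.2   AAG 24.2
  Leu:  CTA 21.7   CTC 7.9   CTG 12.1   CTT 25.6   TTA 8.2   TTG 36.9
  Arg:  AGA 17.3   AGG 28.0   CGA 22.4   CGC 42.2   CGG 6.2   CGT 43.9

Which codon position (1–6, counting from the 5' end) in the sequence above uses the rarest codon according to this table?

5

Codon 1 GAC (Asp): 40.6 per 1000.
Codon 2 CGC (Arg): 42.2 per 1000.
Codon 3 AAG (Lys): 24.2 per 1000.
Codon 4 TTT (Phe): 16.5 per 1000.
Codon 5 GAG (Glu): 7.5 per 1000.
Codon 6 CTC (Leu): 7.9 per 1000.
Lowest frequency is 7.5 at codon 5.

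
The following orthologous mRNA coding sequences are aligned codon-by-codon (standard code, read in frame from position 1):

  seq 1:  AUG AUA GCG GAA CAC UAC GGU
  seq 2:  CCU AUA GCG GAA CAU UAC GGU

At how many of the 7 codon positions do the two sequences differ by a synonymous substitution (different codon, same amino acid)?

Codon 1: AUG Met / CCU Pro — nonsynonymous.
Codon 2: AUA Ile / AUA Ile — identical.
Codon 3: GCG Ala / GCG Ala — identical.
Codon 4: GAA Glu / GAA Glu — identical.
Codon 5: CAC His / CAU His — synonymous.
Codon 6: UAC Tyr / UAC Tyr — identical.
Codon 7: GGU Gly / GGU Gly — identical.
Synonymous differences: 1.

1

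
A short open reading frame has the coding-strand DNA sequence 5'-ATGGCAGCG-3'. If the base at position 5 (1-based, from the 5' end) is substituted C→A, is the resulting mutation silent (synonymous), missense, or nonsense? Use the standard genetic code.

Position 5 falls in codon 2: GCA → Ala.
After the substitution the codon is GAA → Glu.
Ala ≠ Glu, so this is a missense mutation.

missense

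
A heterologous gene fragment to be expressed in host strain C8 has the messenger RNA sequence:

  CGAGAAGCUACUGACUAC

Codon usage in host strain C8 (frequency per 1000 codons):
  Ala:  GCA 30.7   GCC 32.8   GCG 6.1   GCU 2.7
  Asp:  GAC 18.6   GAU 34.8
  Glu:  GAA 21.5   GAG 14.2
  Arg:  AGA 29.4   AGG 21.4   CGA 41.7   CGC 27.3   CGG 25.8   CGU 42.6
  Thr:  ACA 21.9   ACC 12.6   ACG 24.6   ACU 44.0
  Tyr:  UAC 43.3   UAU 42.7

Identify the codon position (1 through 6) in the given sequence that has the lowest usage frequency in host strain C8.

Codon 1 CGA (Arg): 41.7 per 1000.
Codon 2 GAA (Glu): 21.5 per 1000.
Codon 3 GCU (Ala): 2.7 per 1000.
Codon 4 ACU (Thr): 44.0 per 1000.
Codon 5 GAC (Asp): 18.6 per 1000.
Codon 6 UAC (Tyr): 43.3 per 1000.
Lowest frequency is 2.7 at codon 3.

3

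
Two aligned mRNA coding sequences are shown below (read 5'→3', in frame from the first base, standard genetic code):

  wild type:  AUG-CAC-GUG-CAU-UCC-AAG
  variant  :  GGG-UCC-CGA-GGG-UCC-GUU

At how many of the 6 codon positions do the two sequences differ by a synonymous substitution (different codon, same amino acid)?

Codon 1: AUG Met / GGG Gly — nonsynonymous.
Codon 2: CAC His / UCC Ser — nonsynonymous.
Codon 3: GUG Val / CGA Arg — nonsynonymous.
Codon 4: CAU His / GGG Gly — nonsynonymous.
Codon 5: UCC Ser / UCC Ser — identical.
Codon 6: AAG Lys / GUU Val — nonsynonymous.
Synonymous differences: 0.

0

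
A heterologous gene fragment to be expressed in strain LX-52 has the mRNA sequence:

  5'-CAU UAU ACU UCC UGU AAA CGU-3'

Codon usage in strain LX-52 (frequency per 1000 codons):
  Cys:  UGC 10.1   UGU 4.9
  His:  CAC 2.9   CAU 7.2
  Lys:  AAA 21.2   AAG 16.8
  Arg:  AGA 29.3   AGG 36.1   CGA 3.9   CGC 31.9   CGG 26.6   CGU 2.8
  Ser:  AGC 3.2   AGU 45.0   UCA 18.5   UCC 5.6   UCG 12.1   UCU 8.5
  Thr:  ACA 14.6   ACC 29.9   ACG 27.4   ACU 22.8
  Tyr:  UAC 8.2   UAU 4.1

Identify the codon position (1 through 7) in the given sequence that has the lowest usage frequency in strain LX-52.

7

Codon 1 CAU (His): 7.2 per 1000.
Codon 2 UAU (Tyr): 4.1 per 1000.
Codon 3 ACU (Thr): 22.8 per 1000.
Codon 4 UCC (Ser): 5.6 per 1000.
Codon 5 UGU (Cys): 4.9 per 1000.
Codon 6 AAA (Lys): 21.2 per 1000.
Codon 7 CGU (Arg): 2.8 per 1000.
Lowest frequency is 2.8 at codon 7.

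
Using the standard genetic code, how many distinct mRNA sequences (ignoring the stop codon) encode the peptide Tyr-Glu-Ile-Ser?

Tyr: 2 codons.
Glu: 2 codons.
Ile: 3 codons.
Ser: 6 codons.
2 × 2 × 3 × 6 = 72.

72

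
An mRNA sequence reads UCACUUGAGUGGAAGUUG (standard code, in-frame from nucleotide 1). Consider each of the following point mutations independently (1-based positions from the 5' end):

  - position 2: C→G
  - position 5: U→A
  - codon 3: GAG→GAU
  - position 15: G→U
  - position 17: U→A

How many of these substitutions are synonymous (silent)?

0

Codon 1: UCA (Ser) → UGA (Stop) — nonsense.
Codon 2: CUU (Leu) → CAU (His) — missense.
Codon 3: GAG (Glu) → GAU (Asp) — missense.
Codon 5: AAG (Lys) → AAU (Asn) — missense.
Codon 6: UUG (Leu) → UAG (Stop) — nonsense.
Synonymous: 0 of 5.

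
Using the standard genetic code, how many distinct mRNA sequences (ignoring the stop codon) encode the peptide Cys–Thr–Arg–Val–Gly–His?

Cys: 2 codons.
Thr: 4 codons.
Arg: 6 codons.
Val: 4 codons.
Gly: 4 codons.
His: 2 codons.
2 × 4 × 6 × 4 × 4 × 2 = 1536.

1536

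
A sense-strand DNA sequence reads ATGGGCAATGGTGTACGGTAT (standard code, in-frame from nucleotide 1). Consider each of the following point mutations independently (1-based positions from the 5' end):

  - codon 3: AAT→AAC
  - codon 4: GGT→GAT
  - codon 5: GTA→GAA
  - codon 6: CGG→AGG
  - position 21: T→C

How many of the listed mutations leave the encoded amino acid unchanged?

3

Codon 3: AAT (Asn) → AAC (Asn) — synonymous.
Codon 4: GGT (Gly) → GAT (Asp) — missense.
Codon 5: GTA (Val) → GAA (Glu) — missense.
Codon 6: CGG (Arg) → AGG (Arg) — synonymous.
Codon 7: TAT (Tyr) → TAC (Tyr) — synonymous.
Synonymous: 3 of 5.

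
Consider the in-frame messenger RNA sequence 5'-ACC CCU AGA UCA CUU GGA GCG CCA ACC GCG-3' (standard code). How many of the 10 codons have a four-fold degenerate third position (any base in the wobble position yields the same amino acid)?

9

Codon 1 ACC (Thr): third position 4-fold.
Codon 2 CCU (Pro): third position 4-fold.
Codon 3 AGA (Arg): third position 2-fold.
Codon 4 UCA (Ser): third position 4-fold.
Codon 5 CUU (Leu): third position 4-fold.
Codon 6 GGA (Gly): third position 4-fold.
Codon 7 GCG (Ala): third position 4-fold.
Codon 8 CCA (Pro): third position 4-fold.
Codon 9 ACC (Thr): third position 4-fold.
Codon 10 GCG (Ala): third position 4-fold.
Four-fold degenerate third positions: 9.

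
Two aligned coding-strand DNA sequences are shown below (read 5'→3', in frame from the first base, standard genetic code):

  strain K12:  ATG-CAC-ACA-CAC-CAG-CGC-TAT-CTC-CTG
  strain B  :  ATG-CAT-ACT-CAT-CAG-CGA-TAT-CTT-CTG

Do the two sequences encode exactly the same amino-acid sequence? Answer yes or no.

yes

Codon 1: ATG Met / ATG Met — identical.
Codon 2: CAC His / CAT His — synonymous.
Codon 3: ACA Thr / ACT Thr — synonymous.
Codon 4: CAC His / CAT His — synonymous.
Codon 5: CAG Gln / CAG Gln — identical.
Codon 6: CGC Arg / CGA Arg — synonymous.
Codon 7: TAT Tyr / TAT Tyr — identical.
Codon 8: CTC Leu / CTT Leu — synonymous.
Codon 9: CTG Leu / CTG Leu — identical.
Nonsynonymous differences: 0 → same protein.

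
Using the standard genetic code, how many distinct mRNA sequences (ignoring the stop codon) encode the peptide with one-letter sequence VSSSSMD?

10368

Val: 4 codons.
Ser: 6 codons.
Ser: 6 codons.
Ser: 6 codons.
Ser: 6 codons.
Met: 1 codon.
Asp: 2 codons.
4 × 6 × 6 × 6 × 6 × 1 × 2 = 10368.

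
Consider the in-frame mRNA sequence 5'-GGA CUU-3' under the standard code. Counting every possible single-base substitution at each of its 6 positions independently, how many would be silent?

Codon 1 (GGA, Gly): 3 synonymous substitutions.
Codon 2 (CUU, Leu): 3 synonymous substitutions.
Total: 3 + 3 = 6.

6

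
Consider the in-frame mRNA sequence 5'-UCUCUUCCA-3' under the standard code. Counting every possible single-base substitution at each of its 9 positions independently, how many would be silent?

Codon 1 (UCU, Ser): 3 synonymous substitutions.
Codon 2 (CUU, Leu): 3 synonymous substitutions.
Codon 3 (CCA, Pro): 3 synonymous substitutions.
Total: 3 + 3 + 3 = 9.

9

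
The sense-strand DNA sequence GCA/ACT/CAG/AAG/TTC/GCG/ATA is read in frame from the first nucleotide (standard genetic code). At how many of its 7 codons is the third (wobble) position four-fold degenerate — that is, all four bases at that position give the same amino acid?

3

Codon 1 GCA (Ala): third position 4-fold.
Codon 2 ACT (Thr): third position 4-fold.
Codon 3 CAG (Gln): third position 2-fold.
Codon 4 AAG (Lys): third position 2-fold.
Codon 5 TTC (Phe): third position 2-fold.
Codon 6 GCG (Ala): third position 4-fold.
Codon 7 ATA (Ile): third position 3-fold.
Four-fold degenerate third positions: 3.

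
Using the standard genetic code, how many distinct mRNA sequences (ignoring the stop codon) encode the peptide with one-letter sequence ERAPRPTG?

73728

Glu: 2 codons.
Arg: 6 codons.
Ala: 4 codons.
Pro: 4 codons.
Arg: 6 codons.
Pro: 4 codons.
Thr: 4 codons.
Gly: 4 codons.
2 × 6 × 4 × 4 × 6 × 4 × 4 × 4 = 73728.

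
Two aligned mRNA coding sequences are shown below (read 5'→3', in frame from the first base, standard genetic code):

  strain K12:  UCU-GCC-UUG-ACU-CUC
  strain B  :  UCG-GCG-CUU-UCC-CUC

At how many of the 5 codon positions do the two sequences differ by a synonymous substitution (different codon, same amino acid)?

3

Codon 1: UCU Ser / UCG Ser — synonymous.
Codon 2: GCC Ala / GCG Ala — synonymous.
Codon 3: UUG Leu / CUU Leu — synonymous.
Codon 4: ACU Thr / UCC Ser — nonsynonymous.
Codon 5: CUC Leu / CUC Leu — identical.
Synonymous differences: 3.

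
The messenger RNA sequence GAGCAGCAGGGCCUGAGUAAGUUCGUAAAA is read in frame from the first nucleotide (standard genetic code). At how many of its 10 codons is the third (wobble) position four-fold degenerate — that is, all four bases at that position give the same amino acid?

Codon 1 GAG (Glu): third position 2-fold.
Codon 2 CAG (Gln): third position 2-fold.
Codon 3 CAG (Gln): third position 2-fold.
Codon 4 GGC (Gly): third position 4-fold.
Codon 5 CUG (Leu): third position 4-fold.
Codon 6 AGU (Ser): third position 2-fold.
Codon 7 AAG (Lys): third position 2-fold.
Codon 8 UUC (Phe): third position 2-fold.
Codon 9 GUA (Val): third position 4-fold.
Codon 10 AAA (Lys): third position 2-fold.
Four-fold degenerate third positions: 3.

3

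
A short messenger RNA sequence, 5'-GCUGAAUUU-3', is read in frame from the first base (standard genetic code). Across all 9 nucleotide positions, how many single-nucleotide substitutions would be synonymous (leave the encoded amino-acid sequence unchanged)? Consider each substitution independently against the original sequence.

5

Codon 1 (GCU, Ala): 3 synonymous substitutions.
Codon 2 (GAA, Glu): 1 synonymous substitution.
Codon 3 (UUU, Phe): 1 synonymous substitution.
Total: 3 + 1 + 1 = 5.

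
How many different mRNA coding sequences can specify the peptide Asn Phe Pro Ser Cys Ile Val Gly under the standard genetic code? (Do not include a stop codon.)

Asn: 2 codons.
Phe: 2 codons.
Pro: 4 codons.
Ser: 6 codons.
Cys: 2 codons.
Ile: 3 codons.
Val: 4 codons.
Gly: 4 codons.
2 × 2 × 4 × 6 × 2 × 3 × 4 × 4 = 9216.

9216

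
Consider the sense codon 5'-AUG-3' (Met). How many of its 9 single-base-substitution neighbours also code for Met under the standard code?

Position 1: none → 0 synonymous.
Position 2: none → 0 synonymous.
Position 3: none → 0 synonymous.
Total: 0 + 0 + 0 = 0.

0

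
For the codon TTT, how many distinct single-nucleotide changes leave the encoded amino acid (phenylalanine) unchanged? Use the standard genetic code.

Position 1: none → 0 synonymous.
Position 2: none → 0 synonymous.
Position 3: TTC → 1 synonymous.
Total: 0 + 0 + 1 = 1.

1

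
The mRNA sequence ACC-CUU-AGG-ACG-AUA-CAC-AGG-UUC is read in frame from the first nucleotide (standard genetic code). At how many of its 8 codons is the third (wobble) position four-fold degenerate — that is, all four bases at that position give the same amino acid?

Codon 1 ACC (Thr): third position 4-fold.
Codon 2 CUU (Leu): third position 4-fold.
Codon 3 AGG (Arg): third position 2-fold.
Codon 4 ACG (Thr): third position 4-fold.
Codon 5 AUA (Ile): third position 3-fold.
Codon 6 CAC (His): third position 2-fold.
Codon 7 AGG (Arg): third position 2-fold.
Codon 8 UUC (Phe): third position 2-fold.
Four-fold degenerate third positions: 3.

3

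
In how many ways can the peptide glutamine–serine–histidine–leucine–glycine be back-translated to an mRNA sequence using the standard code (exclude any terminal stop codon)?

Gln: 2 codons.
Ser: 6 codons.
His: 2 codons.
Leu: 6 codons.
Gly: 4 codons.
2 × 6 × 2 × 6 × 4 = 576.

576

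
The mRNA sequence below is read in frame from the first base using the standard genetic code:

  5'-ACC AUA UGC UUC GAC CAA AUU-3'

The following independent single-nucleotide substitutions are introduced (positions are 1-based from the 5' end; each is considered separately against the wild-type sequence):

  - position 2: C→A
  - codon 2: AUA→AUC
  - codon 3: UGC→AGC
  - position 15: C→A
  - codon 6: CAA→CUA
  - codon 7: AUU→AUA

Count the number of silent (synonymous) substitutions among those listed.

2

Codon 1: ACC (Thr) → AAC (Asn) — missense.
Codon 2: AUA (Ile) → AUC (Ile) — synonymous.
Codon 3: UGC (Cys) → AGC (Ser) — missense.
Codon 5: GAC (Asp) → GAA (Glu) — missense.
Codon 6: CAA (Gln) → CUA (Leu) — missense.
Codon 7: AUU (Ile) → AUA (Ile) — synonymous.
Synonymous: 2 of 6.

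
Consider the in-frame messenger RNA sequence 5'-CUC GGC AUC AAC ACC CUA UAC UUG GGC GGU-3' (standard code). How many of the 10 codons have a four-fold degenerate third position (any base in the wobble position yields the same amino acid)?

6

Codon 1 CUC (Leu): third position 4-fold.
Codon 2 GGC (Gly): third position 4-fold.
Codon 3 AUC (Ile): third position 3-fold.
Codon 4 AAC (Asn): third position 2-fold.
Codon 5 ACC (Thr): third position 4-fold.
Codon 6 CUA (Leu): third position 4-fold.
Codon 7 UAC (Tyr): third position 2-fold.
Codon 8 UUG (Leu): third position 2-fold.
Codon 9 GGC (Gly): third position 4-fold.
Codon 10 GGU (Gly): third position 4-fold.
Four-fold degenerate third positions: 6.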